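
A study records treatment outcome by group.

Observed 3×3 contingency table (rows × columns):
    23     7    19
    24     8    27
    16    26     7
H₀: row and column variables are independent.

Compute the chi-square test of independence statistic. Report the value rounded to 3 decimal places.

Row totals [49, 59, 49], col totals [63, 41, 53], n=157
χ² = (23−19.66)²/19.66 + (7−12.80)²/12.80 + (19−16.54)²/16.54 + (24−23.68)²/23.68 + (8−15.41)²/15.41 + (27−19.92)²/19.92 + (16−19.66)²/19.66 + (26−12.80)²/12.80 + (7−16.54)²/16.54 = 29.4523
df = 4

test statistic = 29.452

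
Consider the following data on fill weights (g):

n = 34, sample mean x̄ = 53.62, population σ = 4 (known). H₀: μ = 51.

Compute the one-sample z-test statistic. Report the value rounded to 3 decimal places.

SE = σ/√n = 4/√34 = 0.6860
z = (x̄−μ₀)/SE = (53.62−51)/0.6860 = 3.8193

test statistic = 3.819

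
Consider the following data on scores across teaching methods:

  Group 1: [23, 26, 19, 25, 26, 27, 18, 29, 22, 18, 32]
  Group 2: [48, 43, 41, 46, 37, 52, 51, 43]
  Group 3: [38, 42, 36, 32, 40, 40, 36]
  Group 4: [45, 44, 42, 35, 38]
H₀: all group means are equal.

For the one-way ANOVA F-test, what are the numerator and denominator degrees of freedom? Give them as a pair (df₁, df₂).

k = 4 groups, N = 31 total
df = (k−1, N−k) = (4−1, 31−4) = (3, 27)

degrees of freedom = [3, 27]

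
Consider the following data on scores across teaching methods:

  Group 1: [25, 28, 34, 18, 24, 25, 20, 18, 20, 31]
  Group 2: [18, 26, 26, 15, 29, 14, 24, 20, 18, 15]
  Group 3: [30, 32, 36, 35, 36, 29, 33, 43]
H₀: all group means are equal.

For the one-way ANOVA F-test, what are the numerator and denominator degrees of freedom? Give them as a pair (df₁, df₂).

k = 3 groups, N = 28 total
df = (k−1, N−k) = (3−1, 28−3) = (2, 25)

degrees of freedom = [2, 25]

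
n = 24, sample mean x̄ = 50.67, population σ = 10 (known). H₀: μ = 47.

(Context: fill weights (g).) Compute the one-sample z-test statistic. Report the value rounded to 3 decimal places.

SE = σ/√n = 10/√24 = 2.0412
z = (x̄−μ₀)/SE = (50.67−47)/2.0412 = 1.7979

test statistic = 1.798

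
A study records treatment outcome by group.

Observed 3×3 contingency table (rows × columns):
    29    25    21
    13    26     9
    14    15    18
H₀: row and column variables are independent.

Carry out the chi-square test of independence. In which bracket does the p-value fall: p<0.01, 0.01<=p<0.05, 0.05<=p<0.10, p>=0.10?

Row totals [75, 48, 47], col totals [56, 66, 48], n=170
χ² = (29−24.71)²/24.71 + (25−29.12)²/29.12 + (21−21.18)²/21.18 + (13−15.81)²/15.81 + (26−18.64)²/18.64 + (9−13.55)²/13.55 + (14−15.48)²/15.48 + (15−18.25)²/18.25 + (18−13.27)²/13.27 = 8.6754
df = 4
p-value (upper-tail) = 0.06975
→ bracket: 0.05<=p<0.10

p-value bracket: 0.05<=p<0.10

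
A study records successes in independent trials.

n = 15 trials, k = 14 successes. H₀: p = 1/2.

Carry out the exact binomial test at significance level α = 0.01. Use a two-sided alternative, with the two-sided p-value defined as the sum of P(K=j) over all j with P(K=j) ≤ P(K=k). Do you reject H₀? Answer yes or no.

reject H₀: yes

Exact binomial: n=15, k=14, p₀=1/2=0.5000
P(X=j) = C(n,j)·p₀^j·(1−p₀)^(n−j); p = Σ P(X=j) over j with P(X=j) ≤ P(X=14)
p-value (two-sided) = 0.00098
At α=0.01: p < α → reject H₀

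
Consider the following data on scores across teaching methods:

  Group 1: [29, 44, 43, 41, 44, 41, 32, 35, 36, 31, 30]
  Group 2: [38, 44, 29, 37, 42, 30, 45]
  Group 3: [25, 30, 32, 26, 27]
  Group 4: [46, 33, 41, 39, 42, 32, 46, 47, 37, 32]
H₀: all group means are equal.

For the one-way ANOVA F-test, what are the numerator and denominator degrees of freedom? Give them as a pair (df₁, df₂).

degrees of freedom = [3, 29]

k = 4 groups, N = 33 total
df = (k−1, N−k) = (4−1, 33−4) = (3, 29)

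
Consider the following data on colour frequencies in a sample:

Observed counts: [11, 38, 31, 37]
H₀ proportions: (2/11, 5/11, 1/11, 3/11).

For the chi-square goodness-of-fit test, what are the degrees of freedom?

degrees of freedom = 3

df = k − 1 = 4 − 1 = 3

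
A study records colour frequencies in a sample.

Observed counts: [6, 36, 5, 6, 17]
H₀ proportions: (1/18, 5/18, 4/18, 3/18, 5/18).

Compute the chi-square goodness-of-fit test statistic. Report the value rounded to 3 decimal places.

test statistic = 25.464

n = 70; E_i = n·p_i = [3.89, 19.44, 15.56, 11.67, 19.44]
χ² = (6−3.89)²/3.89 + (36−19.44)²/19.44 + (5−15.56)²/15.56 + (6−11.67)²/11.67 + (17−19.44)²/19.44 = 25.4643
df = 4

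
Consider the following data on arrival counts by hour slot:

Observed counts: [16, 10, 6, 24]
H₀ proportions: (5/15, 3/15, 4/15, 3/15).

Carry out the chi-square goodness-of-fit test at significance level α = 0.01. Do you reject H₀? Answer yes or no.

n = 56; E_i = n·p_i = [18.67, 11.20, 14.93, 11.20]
χ² = (16−18.67)²/18.67 + (10−11.20)²/11.20 + (6−14.93)²/14.93 + (24−11.20)²/11.20 = 20.4821
df = 3
p-value (upper-tail) = 0.00013
At α=0.01: p < α → reject H₀

reject H₀: yes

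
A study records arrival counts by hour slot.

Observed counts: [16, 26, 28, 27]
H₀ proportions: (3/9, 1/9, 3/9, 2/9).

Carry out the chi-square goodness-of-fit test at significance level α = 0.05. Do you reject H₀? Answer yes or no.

n = 97; E_i = n·p_i = [32.33, 10.78, 32.33, 21.56]
χ² = (16−32.33)²/32.33 + (26−10.78)²/10.78 + (28−32.33)²/32.33 + (27−21.56)²/21.56 = 31.7062
df = 3
p-value (upper-tail) = 0.00000
At α=0.05: p < α → reject H₀

reject H₀: yes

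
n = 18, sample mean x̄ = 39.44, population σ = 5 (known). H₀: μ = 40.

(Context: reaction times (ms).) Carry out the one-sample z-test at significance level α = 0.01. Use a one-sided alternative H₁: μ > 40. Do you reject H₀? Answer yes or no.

reject H₀: no

SE = σ/√n = 5/√18 = 1.1785
z = (x̄−μ₀)/SE = (39.44−40)/1.1785 = -0.4752
p-value (one-sided, H₁ greater) = 0.68267
At α=0.01: p ≥ α → fail to reject H₀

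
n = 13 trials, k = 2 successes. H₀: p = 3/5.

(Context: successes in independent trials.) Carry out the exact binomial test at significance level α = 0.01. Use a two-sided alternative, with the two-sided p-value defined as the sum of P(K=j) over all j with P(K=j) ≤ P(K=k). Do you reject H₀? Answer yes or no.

Exact binomial: n=13, k=2, p₀=3/5=0.6000
P(X=j) = C(n,j)·p₀^j·(1−p₀)^(n−j); p = Σ P(X=j) over j with P(X=j) ≤ P(X=2)
p-value (two-sided) = 0.00132
At α=0.01: p < α → reject H₀

reject H₀: yes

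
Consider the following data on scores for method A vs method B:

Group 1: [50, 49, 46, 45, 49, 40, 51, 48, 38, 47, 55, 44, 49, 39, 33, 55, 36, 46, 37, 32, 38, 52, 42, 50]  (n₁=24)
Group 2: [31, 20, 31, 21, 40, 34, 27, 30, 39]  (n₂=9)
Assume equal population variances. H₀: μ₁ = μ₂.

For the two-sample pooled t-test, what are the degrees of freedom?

degrees of freedom = 31

df = n₁ + n₂ − 2 = 24 + 9 − 2 = 31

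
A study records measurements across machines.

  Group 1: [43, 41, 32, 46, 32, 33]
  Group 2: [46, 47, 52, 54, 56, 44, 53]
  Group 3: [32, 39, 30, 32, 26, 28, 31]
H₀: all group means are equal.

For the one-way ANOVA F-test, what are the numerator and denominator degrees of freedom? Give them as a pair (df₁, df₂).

degrees of freedom = [2, 17]

k = 3 groups, N = 20 total
df = (k−1, N−k) = (3−1, 20−3) = (2, 17)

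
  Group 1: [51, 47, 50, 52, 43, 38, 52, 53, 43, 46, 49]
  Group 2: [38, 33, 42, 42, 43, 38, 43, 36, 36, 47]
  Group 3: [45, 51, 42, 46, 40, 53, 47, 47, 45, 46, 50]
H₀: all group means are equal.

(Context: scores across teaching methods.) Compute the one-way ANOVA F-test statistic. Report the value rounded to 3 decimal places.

Group means [47.64, 39.80, 46.55], grand mean 44.812
SSB = Σnᵢ(x̄ᵢ−x̄)² = 372.002; SSW = ΣΣ(x−x̄ᵢ)² = 530.873
MSB = 372.002/2 = 186.0011; MSW = 530.873/29 = 18.3060
F = MSB/MSW = 10.1607
df = (2, 29)

test statistic = 10.161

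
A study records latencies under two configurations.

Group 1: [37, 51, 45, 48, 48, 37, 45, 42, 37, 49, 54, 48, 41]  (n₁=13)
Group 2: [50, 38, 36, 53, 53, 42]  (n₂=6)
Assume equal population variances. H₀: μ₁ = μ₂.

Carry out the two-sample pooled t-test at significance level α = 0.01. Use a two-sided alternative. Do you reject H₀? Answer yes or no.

reject H₀: no

x̄₁=44.769, s₁=5.600, n₁=13
x̄₂=45.333, s₂=7.633, n₂=6
s_p² = [12·5.600² + 5·7.633²]/17 = 39.2730
SE = √(s_p²·(1/13+1/6)) = 3.0930
t = (44.769−45.333)/3.0930 = -0.1824
df = 17
p-value (two-sided) = 0.85744
At α=0.01: p ≥ α → fail to reject H₀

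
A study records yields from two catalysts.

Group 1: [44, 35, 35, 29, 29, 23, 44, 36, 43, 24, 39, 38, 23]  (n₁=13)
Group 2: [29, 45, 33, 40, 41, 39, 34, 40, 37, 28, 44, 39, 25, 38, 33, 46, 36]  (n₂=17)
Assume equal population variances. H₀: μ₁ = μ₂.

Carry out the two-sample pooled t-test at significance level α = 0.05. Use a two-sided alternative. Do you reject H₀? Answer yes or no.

reject H₀: no

x̄₁=34.000, s₁=7.746, n₁=13
x̄₂=36.882, s₂=5.957, n₂=17
s_p² = [12·7.746² + 16·5.957²]/28 = 45.9916
SE = √(s_p²·(1/13+1/17)) = 2.4986
t = (34.000−36.882)/2.4986 = -1.1536
df = 28
p-value (two-sided) = 0.25843
At α=0.05: p ≥ α → fail to reject H₀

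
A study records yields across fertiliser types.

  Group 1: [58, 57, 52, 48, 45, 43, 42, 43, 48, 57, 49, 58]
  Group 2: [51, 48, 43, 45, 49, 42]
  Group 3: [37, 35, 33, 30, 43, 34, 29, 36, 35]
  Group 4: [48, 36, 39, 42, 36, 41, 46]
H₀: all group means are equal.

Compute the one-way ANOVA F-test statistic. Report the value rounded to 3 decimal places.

test statistic = 17.233

Group means [50.00, 46.33, 34.67, 41.14], grand mean 43.471
SSB = Σnᵢ(x̄ᵢ−x̄)² = 1296.280; SSW = ΣΣ(x−x̄ᵢ)² = 752.190
MSB = 1296.280/3 = 432.0934; MSW = 752.190/30 = 25.0730
F = MSB/MSW = 17.2334
df = (3, 30)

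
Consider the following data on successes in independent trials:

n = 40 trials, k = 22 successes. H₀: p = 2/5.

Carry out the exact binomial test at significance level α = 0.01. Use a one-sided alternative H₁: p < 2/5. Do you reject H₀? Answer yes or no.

Exact binomial: n=40, k=22, p₀=2/5=0.4000
P(X≤22) from Σ C(n,i)·p₀^i·(1−p₀)^(n−i)
p-value (one-sided, H₁ less) = 0.98109
At α=0.01: p ≥ α → fail to reject H₀

reject H₀: no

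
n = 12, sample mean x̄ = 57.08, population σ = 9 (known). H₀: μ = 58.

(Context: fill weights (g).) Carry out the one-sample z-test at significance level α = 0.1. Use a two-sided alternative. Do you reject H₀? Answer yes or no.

reject H₀: no

SE = σ/√n = 9/√12 = 2.5981
z = (x̄−μ₀)/SE = (57.08−58)/2.5981 = -0.3541
p-value (two-sided) = 0.72326
At α=0.1: p ≥ α → fail to reject H₀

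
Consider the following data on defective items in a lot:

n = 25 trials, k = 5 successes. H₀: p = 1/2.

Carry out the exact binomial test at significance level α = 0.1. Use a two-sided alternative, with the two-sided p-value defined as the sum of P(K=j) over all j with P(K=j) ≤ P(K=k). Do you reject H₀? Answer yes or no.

reject H₀: yes

Exact binomial: n=25, k=5, p₀=1/2=0.5000
P(X=j) = C(n,j)·p₀^j·(1−p₀)^(n−j); p = Σ P(X=j) over j with P(X=j) ≤ P(X=5)
p-value (two-sided) = 0.00408
At α=0.1: p < α → reject H₀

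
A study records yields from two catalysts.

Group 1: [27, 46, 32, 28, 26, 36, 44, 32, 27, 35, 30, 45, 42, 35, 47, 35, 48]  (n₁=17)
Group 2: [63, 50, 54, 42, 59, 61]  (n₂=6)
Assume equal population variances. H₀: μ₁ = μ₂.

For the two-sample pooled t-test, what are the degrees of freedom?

degrees of freedom = 21

df = n₁ + n₂ − 2 = 17 + 6 − 2 = 21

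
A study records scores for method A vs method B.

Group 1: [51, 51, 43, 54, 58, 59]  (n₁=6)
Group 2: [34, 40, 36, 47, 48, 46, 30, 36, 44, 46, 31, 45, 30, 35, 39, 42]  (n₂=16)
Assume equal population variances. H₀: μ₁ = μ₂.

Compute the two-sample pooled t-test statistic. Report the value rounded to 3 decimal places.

x̄₁=52.667, s₁=5.820, n₁=6
x̄₂=39.312, s₂=6.311, n₂=16
s_p² = [5·5.820² + 15·6.311²]/20 = 38.3385
SE = √(s_p²·(1/6+1/16)) = 2.9641
t = (52.667−39.312)/2.9641 = 4.5053
df = 20

test statistic = 4.505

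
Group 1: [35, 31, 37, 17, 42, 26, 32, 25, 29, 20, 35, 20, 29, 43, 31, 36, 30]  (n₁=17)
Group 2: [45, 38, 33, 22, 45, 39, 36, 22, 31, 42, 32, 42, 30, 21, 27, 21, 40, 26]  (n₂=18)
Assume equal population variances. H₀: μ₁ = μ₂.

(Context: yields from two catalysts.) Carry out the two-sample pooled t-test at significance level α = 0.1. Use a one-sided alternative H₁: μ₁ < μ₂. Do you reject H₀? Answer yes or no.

reject H₀: no

x̄₁=30.471, s₁=7.341, n₁=17
x̄₂=32.889, s₂=8.394, n₂=18
s_p² = [16·7.341² + 17·8.394²]/33 = 62.4246
SE = √(s_p²·(1/17+1/18)) = 2.6721
t = (30.471−32.889)/2.6721 = -0.9050
df = 33
p-value (one-sided, H₁ less) = 0.18601
At α=0.1: p ≥ α → fail to reject H₀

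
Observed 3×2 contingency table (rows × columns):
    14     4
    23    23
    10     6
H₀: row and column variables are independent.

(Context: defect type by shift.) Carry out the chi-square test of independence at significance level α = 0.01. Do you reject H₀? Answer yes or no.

reject H₀: no

Row totals [18, 46, 16], col totals [47, 33], n=80
χ² = (14−10.57)²/10.57 + (4−7.42)²/7.42 + (23−27.02)²/27.02 + (23−18.98)²/18.98 + (10−9.40)²/9.40 + (6−6.60)²/6.60 = 4.2353
df = 2
p-value (upper-tail) = 0.12032
At α=0.01: p ≥ α → fail to reject H₀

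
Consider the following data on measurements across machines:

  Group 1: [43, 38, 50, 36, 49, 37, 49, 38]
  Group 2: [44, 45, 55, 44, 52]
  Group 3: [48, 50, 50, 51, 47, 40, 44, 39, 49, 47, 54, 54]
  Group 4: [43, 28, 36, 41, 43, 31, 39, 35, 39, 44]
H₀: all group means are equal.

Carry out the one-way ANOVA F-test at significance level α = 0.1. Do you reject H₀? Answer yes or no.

Group means [42.50, 48.00, 47.75, 37.90], grand mean 43.771
SSB = Σnᵢ(x̄ᵢ−x̄)² = 637.021; SSW = ΣΣ(x−x̄ᵢ)² = 871.150
MSB = 637.021/3 = 212.3405; MSW = 871.150/31 = 28.1016
F = MSB/MSW = 7.5562
df = (3, 31)
p-value (upper-tail) = 0.00062
At α=0.1: p < α → reject H₀

reject H₀: yes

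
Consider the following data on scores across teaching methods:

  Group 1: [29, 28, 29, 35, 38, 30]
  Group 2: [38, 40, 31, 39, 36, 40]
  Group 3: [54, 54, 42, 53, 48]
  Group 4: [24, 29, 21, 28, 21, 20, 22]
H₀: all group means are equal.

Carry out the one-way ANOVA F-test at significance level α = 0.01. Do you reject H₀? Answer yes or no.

Group means [31.50, 37.33, 50.20, 23.57], grand mean 34.542
SSB = Σnᵢ(x̄ᵢ−x̄)² = 2170.611; SSW = ΣΣ(x−x̄ᵢ)² = 327.348
MSB = 2170.611/3 = 723.5369; MSW = 327.348/20 = 16.3674
F = MSB/MSW = 44.2060
df = (3, 20)
p-value (upper-tail) = 0.00000
At α=0.01: p < α → reject H₀

reject H₀: yes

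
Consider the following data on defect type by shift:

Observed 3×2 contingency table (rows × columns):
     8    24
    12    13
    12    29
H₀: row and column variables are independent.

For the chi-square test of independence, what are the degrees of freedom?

degrees of freedom = 2

df = (r−1)(c−1) = (3−1)·(2−1) = 2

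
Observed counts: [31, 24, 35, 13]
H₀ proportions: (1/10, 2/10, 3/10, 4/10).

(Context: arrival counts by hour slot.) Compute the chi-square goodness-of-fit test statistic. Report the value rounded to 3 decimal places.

n = 103; E_i = n·p_i = [10.30, 20.60, 30.90, 41.20]
χ² = (31−10.30)²/10.30 + (24−20.60)²/20.60 + (35−30.90)²/30.90 + (13−41.20)²/41.20 = 62.0081
df = 3

test statistic = 62.008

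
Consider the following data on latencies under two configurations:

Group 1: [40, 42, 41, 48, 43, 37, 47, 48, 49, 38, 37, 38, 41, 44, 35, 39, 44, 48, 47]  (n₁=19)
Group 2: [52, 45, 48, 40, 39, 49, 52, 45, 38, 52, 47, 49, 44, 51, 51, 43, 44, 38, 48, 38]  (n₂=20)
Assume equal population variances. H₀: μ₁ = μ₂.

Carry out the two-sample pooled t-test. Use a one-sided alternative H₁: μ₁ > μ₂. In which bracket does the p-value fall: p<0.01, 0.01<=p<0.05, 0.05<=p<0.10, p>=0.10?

x̄₁=42.421, s₁=4.464, n₁=19
x̄₂=45.650, s₂=5.019, n₂=20
s_p² = [18·4.464² + 19·5.019²]/37 = 22.6265
SE = √(s_p²·(1/19+1/20)) = 1.5239
t = (42.421−45.650)/1.5239 = -2.1189
df = 37
p-value (one-sided, H₁ greater) = 0.97956
→ bracket: p>=0.10

p-value bracket: p>=0.10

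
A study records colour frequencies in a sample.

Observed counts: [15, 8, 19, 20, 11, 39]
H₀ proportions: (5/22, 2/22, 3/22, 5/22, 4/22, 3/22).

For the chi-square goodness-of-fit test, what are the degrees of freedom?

df = k − 1 = 6 − 1 = 5

degrees of freedom = 5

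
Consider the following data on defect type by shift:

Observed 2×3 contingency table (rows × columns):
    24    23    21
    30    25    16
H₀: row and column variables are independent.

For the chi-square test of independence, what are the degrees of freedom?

degrees of freedom = 2

df = (r−1)(c−1) = (2−1)·(3−1) = 2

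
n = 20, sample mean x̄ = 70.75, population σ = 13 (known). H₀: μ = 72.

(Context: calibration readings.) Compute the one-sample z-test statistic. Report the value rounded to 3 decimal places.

SE = σ/√n = 13/√20 = 2.9069
z = (x̄−μ₀)/SE = (70.75−72)/2.9069 = -0.4300

test statistic = -0.430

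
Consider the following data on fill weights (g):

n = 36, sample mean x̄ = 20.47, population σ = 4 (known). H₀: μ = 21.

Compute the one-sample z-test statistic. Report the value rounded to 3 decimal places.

test statistic = -0.795

SE = σ/√n = 4/√36 = 0.6667
z = (x̄−μ₀)/SE = (20.47−21)/0.6667 = -0.7950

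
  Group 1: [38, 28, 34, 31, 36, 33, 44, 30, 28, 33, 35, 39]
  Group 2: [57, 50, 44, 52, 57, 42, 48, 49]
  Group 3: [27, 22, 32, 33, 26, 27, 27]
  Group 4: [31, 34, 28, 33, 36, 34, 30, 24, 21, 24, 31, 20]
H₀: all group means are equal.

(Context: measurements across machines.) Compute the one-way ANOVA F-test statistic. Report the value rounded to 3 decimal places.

test statistic = 35.492

Group means [34.08, 49.88, 27.71, 28.83], grand mean 34.564
SSB = Σnᵢ(x̄ᵢ−x̄)² = 2600.703; SSW = ΣΣ(x−x̄ᵢ)² = 854.887
MSB = 2600.703/3 = 866.9009; MSW = 854.887/35 = 24.4253
F = MSB/MSW = 35.4919
df = (3, 35)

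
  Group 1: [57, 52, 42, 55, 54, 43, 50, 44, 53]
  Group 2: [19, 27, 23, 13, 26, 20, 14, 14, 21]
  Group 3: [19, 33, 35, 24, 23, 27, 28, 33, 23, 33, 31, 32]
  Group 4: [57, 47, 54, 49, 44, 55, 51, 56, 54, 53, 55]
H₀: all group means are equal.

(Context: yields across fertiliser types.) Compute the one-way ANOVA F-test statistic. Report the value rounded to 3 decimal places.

Group means [50.00, 19.67, 28.42, 52.27], grand mean 37.634
SSB = Σnᵢ(x̄ᵢ−x̄)² = 7658.414; SSW = ΣΣ(x−x̄ᵢ)² = 929.098
MSB = 7658.414/3 = 2552.8046; MSW = 929.098/37 = 25.1108
F = MSB/MSW = 101.6617
df = (3, 37)

test statistic = 101.662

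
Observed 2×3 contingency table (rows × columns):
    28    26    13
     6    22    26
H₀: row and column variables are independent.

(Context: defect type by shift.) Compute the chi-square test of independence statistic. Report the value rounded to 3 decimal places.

test statistic = 17.710

Row totals [67, 54], col totals [34, 48, 39], n=121
χ² = (28−18.83)²/18.83 + (26−26.58)²/26.58 + (13−21.60)²/21.60 + (6−15.17)²/15.17 + (22−21.42)²/21.42 + (26−17.40)²/17.40 = 17.7097
df = 2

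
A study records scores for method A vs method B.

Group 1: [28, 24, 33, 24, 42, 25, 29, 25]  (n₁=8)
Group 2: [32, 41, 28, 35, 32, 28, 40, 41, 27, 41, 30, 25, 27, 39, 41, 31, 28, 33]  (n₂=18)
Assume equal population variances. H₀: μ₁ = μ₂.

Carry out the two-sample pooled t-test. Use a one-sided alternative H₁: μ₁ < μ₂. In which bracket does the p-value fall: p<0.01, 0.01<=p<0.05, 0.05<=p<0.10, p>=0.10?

x̄₁=28.750, s₁=6.182, n₁=8
x̄₂=33.278, s₂=5.788, n₂=18
s_p² = [7·6.182² + 17·5.788²]/24 = 34.8796
SE = √(s_p²·(1/8+1/18)) = 2.5095
t = (28.750−33.278)/2.5095 = -1.8042
df = 24
p-value (one-sided, H₁ less) = 0.04188
→ bracket: 0.01<=p<0.05

p-value bracket: 0.01<=p<0.05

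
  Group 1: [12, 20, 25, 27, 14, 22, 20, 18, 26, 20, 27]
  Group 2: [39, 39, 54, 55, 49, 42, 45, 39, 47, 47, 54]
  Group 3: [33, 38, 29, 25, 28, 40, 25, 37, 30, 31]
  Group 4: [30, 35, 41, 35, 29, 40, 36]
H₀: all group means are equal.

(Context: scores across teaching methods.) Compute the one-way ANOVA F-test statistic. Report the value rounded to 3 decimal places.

test statistic = 41.355

Group means [21.00, 46.36, 31.60, 35.14], grand mean 33.410
SSB = Σnᵢ(x̄ᵢ−x̄)² = 3593.633; SSW = ΣΣ(x−x̄ᵢ)² = 1013.803
MSB = 3593.633/3 = 1197.8778; MSW = 1013.803/35 = 28.9658
F = MSB/MSW = 41.3549
df = (3, 35)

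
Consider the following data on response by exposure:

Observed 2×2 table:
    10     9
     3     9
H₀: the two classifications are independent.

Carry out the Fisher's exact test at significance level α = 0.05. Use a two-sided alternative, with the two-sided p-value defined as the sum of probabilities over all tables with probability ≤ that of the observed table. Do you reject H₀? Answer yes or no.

reject H₀: no

Margins: r₁=19, r₂=12, c₁=13, c₂=18, n=31
p_obs = C(19,10)·C(12,3)/C(31,13); sum pmf over tables with pmf ≤ p_obs
p-value (two-sided) = 0.15815
At α=0.05: p ≥ α → fail to reject H₀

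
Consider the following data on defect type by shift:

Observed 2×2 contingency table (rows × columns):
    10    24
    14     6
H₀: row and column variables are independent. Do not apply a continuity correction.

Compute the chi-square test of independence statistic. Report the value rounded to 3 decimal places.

Row totals [34, 20], col totals [24, 30], n=54
χ² = (10−15.11)²/15.11 + (24−18.89)²/18.89 + (14−8.89)²/8.89 + (6−11.11)²/11.11 = 8.4018
df = 1

test statistic = 8.402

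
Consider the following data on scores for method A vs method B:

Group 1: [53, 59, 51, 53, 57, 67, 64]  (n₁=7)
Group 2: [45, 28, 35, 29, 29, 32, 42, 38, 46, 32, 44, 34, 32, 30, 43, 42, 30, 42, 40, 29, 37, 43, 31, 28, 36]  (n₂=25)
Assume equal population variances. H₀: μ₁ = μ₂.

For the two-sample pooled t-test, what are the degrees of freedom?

df = n₁ + n₂ − 2 = 7 + 25 − 2 = 30

degrees of freedom = 30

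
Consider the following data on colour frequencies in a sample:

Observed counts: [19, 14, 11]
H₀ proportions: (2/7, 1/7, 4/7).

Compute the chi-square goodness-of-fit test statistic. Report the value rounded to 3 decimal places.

test statistic = 20.710

n = 44; E_i = n·p_i = [12.57, 6.29, 25.14]
χ² = (19−12.57)²/12.57 + (14−6.29)²/6.29 + (11−25.14)²/25.14 = 20.7102
df = 2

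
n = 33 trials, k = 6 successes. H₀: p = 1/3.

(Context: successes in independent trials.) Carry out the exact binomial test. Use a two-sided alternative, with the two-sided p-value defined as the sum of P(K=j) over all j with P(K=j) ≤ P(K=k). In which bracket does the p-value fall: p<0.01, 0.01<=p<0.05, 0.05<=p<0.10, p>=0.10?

p-value bracket: 0.05<=p<0.10

Exact binomial: n=33, k=6, p₀=1/3=0.3333
P(X=j) = C(n,j)·p₀^j·(1−p₀)^(n−j); p = Σ P(X=j) over j with P(X=j) ≤ P(X=6)
p-value (two-sided) = 0.06692
→ bracket: 0.05<=p<0.10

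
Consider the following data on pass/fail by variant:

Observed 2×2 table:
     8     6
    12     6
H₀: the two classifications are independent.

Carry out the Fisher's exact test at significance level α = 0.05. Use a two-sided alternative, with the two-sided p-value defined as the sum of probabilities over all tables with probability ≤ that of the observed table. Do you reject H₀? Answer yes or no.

Margins: r₁=14, r₂=18, c₁=20, c₂=12, n=32
p_obs = C(14,8)·C(18,12)/C(32,20); sum pmf over tables with pmf ≤ p_obs
p-value (two-sided) = 0.71783
At α=0.05: p ≥ α → fail to reject H₀

reject H₀: no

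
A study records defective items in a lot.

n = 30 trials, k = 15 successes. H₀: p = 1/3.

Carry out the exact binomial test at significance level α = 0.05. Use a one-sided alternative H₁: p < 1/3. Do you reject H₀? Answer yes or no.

Exact binomial: n=30, k=15, p₀=1/3=0.3333
P(X≤15) from Σ C(n,i)·p₀^i·(1−p₀)^(n−i)
p-value (one-sided, H₁ less) = 0.98120
At α=0.05: p ≥ α → fail to reject H₀

reject H₀: no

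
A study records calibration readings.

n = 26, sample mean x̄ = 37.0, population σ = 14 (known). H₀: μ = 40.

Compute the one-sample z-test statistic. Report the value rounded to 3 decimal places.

test statistic = -1.093

SE = σ/√n = 14/√26 = 2.7456
z = (x̄−μ₀)/SE = (37.0−40)/2.7456 = -1.0926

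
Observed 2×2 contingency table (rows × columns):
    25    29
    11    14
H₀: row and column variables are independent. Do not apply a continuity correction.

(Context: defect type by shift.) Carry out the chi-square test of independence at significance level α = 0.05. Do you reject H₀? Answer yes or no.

reject H₀: no

Row totals [54, 25], col totals [36, 43], n=79
χ² = (25−24.61)²/24.61 + (29−29.39)²/29.39 + (11−11.39)²/11.39 + (14−13.61)²/13.61 = 0.0363
df = 1
p-value (upper-tail) = 0.84884
At α=0.05: p ≥ α → fail to reject H₀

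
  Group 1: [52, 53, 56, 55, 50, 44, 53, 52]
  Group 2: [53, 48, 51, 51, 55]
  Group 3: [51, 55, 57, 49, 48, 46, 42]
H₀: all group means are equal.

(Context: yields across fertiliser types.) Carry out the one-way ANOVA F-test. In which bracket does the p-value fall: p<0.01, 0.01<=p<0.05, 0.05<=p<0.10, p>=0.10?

Group means [51.88, 51.60, 49.71], grand mean 51.050
SSB = Σnᵢ(x̄ᵢ−x̄)² = 19.446; SSW = ΣΣ(x−x̄ᵢ)² = 281.504
MSB = 19.446/2 = 9.7232; MSW = 281.504/17 = 16.5590
F = MSB/MSW = 0.5872
df = (2, 17)
p-value (upper-tail) = 0.56678
→ bracket: p>=0.10

p-value bracket: p>=0.10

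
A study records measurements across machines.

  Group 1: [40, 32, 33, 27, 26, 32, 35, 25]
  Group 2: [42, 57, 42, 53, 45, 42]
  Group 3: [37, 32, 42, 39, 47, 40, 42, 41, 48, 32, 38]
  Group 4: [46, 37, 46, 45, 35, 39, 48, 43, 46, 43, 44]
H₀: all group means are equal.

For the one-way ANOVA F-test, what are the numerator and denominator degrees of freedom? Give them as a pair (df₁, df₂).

degrees of freedom = [3, 32]

k = 4 groups, N = 36 total
df = (k−1, N−k) = (4−1, 36−4) = (3, 32)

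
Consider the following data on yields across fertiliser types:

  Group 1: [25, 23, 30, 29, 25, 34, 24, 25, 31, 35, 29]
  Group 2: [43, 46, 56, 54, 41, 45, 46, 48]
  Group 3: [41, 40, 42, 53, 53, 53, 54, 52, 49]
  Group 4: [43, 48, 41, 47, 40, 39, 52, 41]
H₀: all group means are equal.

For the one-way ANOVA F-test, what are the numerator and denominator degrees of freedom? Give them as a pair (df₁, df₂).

k = 4 groups, N = 36 total
df = (k−1, N−k) = (4−1, 36−4) = (3, 32)

degrees of freedom = [3, 32]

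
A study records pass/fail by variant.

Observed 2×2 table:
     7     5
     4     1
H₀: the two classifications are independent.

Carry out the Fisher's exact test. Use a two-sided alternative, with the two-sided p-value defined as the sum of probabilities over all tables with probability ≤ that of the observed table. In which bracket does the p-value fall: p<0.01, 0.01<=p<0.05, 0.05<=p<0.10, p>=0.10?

p-value bracket: p>=0.10

Margins: r₁=12, r₂=5, c₁=11, c₂=6, n=17
p_obs = C(12,7)·C(5,4)/C(17,11); sum pmf over tables with pmf ≤ p_obs
p-value (two-sided) = 0.60003
→ bracket: p>=0.10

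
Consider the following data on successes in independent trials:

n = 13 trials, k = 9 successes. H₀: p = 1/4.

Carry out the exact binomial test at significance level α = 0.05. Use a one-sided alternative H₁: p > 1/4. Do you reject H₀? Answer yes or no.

reject H₀: yes

Exact binomial: n=13, k=9, p₀=1/4=0.2500
P(X≥9) from Σ C(n,i)·p₀^i·(1−p₀)^(n−i)
p-value (one-sided, H₁ greater) = 0.00099
At α=0.05: p < α → reject H₀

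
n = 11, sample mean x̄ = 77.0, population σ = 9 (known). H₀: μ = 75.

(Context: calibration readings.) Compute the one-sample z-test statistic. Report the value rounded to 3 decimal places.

SE = σ/√n = 9/√11 = 2.7136
z = (x̄−μ₀)/SE = (77.0−75)/2.7136 = 0.7370

test statistic = 0.737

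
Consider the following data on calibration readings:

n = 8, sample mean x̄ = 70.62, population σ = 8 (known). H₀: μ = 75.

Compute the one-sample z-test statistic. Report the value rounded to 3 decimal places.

test statistic = -1.549

SE = σ/√n = 8/√8 = 2.8284
z = (x̄−μ₀)/SE = (70.62−75)/2.8284 = -1.5486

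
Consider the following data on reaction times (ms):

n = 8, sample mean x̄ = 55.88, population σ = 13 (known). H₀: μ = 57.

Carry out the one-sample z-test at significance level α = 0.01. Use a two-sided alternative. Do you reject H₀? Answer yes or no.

SE = σ/√n = 13/√8 = 4.5962
z = (x̄−μ₀)/SE = (55.88−57)/4.5962 = -0.2437
p-value (two-sided) = 0.80748
At α=0.01: p ≥ α → fail to reject H₀

reject H₀: no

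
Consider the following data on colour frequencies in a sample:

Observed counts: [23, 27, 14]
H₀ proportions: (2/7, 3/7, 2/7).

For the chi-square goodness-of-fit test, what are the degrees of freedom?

df = k − 1 = 3 − 1 = 2

degrees of freedom = 2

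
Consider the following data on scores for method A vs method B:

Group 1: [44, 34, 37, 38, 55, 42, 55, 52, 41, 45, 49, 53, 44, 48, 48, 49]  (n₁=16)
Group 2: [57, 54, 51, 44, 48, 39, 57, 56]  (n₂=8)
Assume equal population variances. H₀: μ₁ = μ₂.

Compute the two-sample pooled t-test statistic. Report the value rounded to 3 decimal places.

x̄₁=45.875, s₁=6.386, n₁=16
x̄₂=50.750, s₂=6.628, n₂=8
s_p² = [15·6.386² + 7·6.628²]/22 = 41.7841
SE = √(s_p²·(1/16+1/8)) = 2.7990
t = (45.875−50.750)/2.7990 = -1.7417
df = 22

test statistic = -1.742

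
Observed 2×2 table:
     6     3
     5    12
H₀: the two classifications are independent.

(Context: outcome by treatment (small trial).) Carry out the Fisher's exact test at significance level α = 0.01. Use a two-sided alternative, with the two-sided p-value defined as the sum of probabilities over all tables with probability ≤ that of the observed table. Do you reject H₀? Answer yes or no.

reject H₀: no

Margins: r₁=9, r₂=17, c₁=11, c₂=15, n=26
p_obs = C(9,6)·C(17,5)/C(26,11); sum pmf over tables with pmf ≤ p_obs
p-value (two-sided) = 0.10343
At α=0.01: p ≥ α → fail to reject H₀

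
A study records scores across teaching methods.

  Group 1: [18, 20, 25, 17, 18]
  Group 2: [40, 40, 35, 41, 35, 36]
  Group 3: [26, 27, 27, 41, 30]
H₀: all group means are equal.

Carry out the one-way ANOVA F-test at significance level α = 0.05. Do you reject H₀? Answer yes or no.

Group means [19.60, 37.83, 30.20], grand mean 29.750
SSB = Σnᵢ(x̄ᵢ−x̄)² = 908.167; SSW = ΣΣ(x−x̄ᵢ)² = 234.833
MSB = 908.167/2 = 454.0833; MSW = 234.833/13 = 18.0641
F = MSB/MSW = 25.1373
df = (2, 13)
p-value (upper-tail) = 0.00003
At α=0.05: p < α → reject H₀

reject H₀: yes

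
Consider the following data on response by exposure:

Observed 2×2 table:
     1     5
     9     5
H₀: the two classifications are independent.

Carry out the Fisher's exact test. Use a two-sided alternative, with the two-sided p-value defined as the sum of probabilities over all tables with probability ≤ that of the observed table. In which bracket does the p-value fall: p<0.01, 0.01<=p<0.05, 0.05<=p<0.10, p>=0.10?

p-value bracket: p>=0.10

Margins: r₁=6, r₂=14, c₁=10, c₂=10, n=20
p_obs = C(6,1)·C(14,9)/C(20,10); sum pmf over tables with pmf ≤ p_obs
p-value (two-sided) = 0.14087
→ bracket: p>=0.10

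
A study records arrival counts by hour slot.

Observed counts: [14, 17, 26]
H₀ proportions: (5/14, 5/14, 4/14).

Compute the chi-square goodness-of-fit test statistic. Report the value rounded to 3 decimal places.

n = 57; E_i = n·p_i = [20.36, 20.36, 16.29]
χ² = (14−20.36)²/20.36 + (17−20.36)²/20.36 + (26−16.29)²/16.29 = 8.3333
df = 2

test statistic = 8.333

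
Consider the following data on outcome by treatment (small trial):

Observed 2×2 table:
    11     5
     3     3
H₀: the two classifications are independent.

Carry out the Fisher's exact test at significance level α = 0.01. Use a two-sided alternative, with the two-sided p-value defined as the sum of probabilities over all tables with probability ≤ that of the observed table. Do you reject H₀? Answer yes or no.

reject H₀: no

Margins: r₁=16, r₂=6, c₁=14, c₂=8, n=22
p_obs = C(16,11)·C(6,3)/C(22,14); sum pmf over tables with pmf ≤ p_obs
p-value (two-sided) = 0.62436
At α=0.01: p ≥ α → fail to reject H₀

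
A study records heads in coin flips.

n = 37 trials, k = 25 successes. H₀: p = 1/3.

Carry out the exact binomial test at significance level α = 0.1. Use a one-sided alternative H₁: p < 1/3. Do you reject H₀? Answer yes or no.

Exact binomial: n=37, k=25, p₀=1/3=0.3333
P(X≤25) from Σ C(n,i)·p₀^i·(1−p₀)^(n−i)
p-value (one-sided, H₁ less) = 1.00000
At α=0.1: p ≥ α → fail to reject H₀

reject H₀: no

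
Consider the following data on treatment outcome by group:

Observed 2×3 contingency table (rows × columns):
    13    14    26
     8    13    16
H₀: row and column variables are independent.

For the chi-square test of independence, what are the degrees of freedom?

degrees of freedom = 2

df = (r−1)(c−1) = (2−1)·(3−1) = 2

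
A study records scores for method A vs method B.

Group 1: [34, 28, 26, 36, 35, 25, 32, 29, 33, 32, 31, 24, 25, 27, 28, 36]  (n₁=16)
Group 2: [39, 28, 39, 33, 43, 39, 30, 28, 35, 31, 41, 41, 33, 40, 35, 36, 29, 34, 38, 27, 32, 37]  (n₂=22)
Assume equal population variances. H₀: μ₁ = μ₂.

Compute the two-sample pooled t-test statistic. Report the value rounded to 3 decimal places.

test statistic = -3.274

x̄₁=30.062, s₁=4.090, n₁=16
x̄₂=34.909, s₂=4.780, n₂=22
s_p² = [15·4.090² + 21·4.780²]/36 = 20.2988
SE = √(s_p²·(1/16+1/22)) = 1.4803
t = (30.062−34.909)/1.4803 = -3.2740
df = 36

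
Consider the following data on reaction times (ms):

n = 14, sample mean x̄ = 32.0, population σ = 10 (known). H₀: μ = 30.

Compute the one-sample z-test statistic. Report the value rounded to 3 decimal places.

test statistic = 0.748

SE = σ/√n = 10/√14 = 2.6726
z = (x̄−μ₀)/SE = (32.0−30)/2.6726 = 0.7483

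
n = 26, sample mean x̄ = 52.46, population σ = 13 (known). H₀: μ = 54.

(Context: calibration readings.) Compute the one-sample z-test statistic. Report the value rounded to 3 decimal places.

SE = σ/√n = 13/√26 = 2.5495
z = (x̄−μ₀)/SE = (52.46−54)/2.5495 = -0.6040

test statistic = -0.604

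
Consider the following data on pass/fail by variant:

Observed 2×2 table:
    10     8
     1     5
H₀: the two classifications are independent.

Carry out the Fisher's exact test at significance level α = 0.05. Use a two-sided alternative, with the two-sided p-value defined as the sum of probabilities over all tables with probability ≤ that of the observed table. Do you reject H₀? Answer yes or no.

reject H₀: no

Margins: r₁=18, r₂=6, c₁=11, c₂=13, n=24
p_obs = C(18,10)·C(6,1)/C(24,11); sum pmf over tables with pmf ≤ p_obs
p-value (two-sided) = 0.16599
At α=0.05: p ≥ α → fail to reject H₀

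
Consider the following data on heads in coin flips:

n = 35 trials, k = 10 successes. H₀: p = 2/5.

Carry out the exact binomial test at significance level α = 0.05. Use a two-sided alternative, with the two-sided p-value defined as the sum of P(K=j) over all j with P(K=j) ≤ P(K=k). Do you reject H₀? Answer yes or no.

Exact binomial: n=35, k=10, p₀=2/5=0.4000
P(X=j) = C(n,j)·p₀^j·(1−p₀)^(n−j); p = Σ P(X=j) over j with P(X=j) ≤ P(X=10)
p-value (two-sided) = 0.22657
At α=0.05: p ≥ α → fail to reject H₀

reject H₀: no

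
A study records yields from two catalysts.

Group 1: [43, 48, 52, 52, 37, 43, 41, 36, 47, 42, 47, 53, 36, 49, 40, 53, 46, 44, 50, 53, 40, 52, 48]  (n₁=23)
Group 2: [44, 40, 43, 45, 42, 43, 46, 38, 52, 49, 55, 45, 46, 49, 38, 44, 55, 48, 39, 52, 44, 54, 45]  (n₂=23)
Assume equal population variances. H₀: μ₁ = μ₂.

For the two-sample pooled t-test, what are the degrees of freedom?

df = n₁ + n₂ − 2 = 23 + 23 − 2 = 44

degrees of freedom = 44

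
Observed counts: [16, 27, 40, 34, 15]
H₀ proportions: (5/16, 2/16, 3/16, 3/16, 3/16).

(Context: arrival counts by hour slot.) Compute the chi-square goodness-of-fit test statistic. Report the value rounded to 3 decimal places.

n = 132; E_i = n·p_i = [41.25, 16.50, 24.75, 24.75, 24.75]
χ² = (16−41.25)²/41.25 + (27−16.50)²/16.50 + (40−24.75)²/24.75 + (34−24.75)²/24.75 + (15−24.75)²/24.75 = 38.8323
df = 4

test statistic = 38.832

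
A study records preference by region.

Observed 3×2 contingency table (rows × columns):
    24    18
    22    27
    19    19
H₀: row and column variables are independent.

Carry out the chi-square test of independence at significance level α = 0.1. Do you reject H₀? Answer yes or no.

Row totals [42, 49, 38], col totals [65, 64], n=129
χ² = (24−21.16)²/21.16 + (18−20.84)²/20.84 + (22−24.69)²/24.69 + (27−24.31)²/24.31 + (19−19.15)²/19.15 + (19−18.85)²/18.85 = 1.3597
df = 2
p-value (upper-tail) = 0.50670
At α=0.1: p ≥ α → fail to reject H₀

reject H₀: no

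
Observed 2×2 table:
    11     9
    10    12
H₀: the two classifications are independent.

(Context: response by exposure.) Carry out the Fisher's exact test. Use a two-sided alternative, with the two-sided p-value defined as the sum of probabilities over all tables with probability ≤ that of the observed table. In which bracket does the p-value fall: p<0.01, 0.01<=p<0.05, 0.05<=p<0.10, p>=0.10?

Margins: r₁=20, r₂=22, c₁=21, c₂=21, n=42
p_obs = C(20,11)·C(22,10)/C(42,21); sum pmf over tables with pmf ≤ p_obs
p-value (two-sided) = 0.75786
→ bracket: p>=0.10

p-value bracket: p>=0.10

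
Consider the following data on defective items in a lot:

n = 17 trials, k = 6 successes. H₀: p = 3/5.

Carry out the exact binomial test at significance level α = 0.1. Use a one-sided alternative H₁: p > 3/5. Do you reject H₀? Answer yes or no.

reject H₀: no

Exact binomial: n=17, k=6, p₀=3/5=0.6000
P(X≥6) from Σ C(n,i)·p₀^i·(1−p₀)^(n−i)
p-value (one-sided, H₁ greater) = 0.98941
At α=0.1: p ≥ α → fail to reject H₀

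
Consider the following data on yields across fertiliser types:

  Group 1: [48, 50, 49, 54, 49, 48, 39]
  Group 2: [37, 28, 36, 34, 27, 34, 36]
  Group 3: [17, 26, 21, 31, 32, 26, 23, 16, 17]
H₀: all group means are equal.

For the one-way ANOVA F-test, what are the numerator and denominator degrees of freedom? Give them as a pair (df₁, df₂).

k = 3 groups, N = 23 total
df = (k−1, N−k) = (3−1, 23−3) = (2, 20)

degrees of freedom = [2, 20]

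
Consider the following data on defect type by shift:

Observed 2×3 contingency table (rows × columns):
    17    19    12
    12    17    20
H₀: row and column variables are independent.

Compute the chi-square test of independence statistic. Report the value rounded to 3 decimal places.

Row totals [48, 49], col totals [29, 36, 32], n=97
χ² = (17−14.35)²/14.35 + (19−17.81)²/17.81 + (12−15.84)²/15.84 + (12−14.65)²/14.65 + (17−18.19)²/18.19 + (20−16.16)²/16.16 = 2.9632
df = 2

test statistic = 2.963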